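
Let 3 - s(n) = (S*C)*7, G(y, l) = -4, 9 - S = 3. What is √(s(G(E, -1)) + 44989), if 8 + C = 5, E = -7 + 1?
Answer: √45118 ≈ 212.41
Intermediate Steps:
S = 6 (S = 9 - 1*3 = 9 - 3 = 6)
E = -6
C = -3 (C = -8 + 5 = -3)
s(n) = 129 (s(n) = 3 - 6*(-3)*7 = 3 - (-18)*7 = 3 - 1*(-126) = 3 + 126 = 129)
√(s(G(E, -1)) + 44989) = √(129 + 44989) = √45118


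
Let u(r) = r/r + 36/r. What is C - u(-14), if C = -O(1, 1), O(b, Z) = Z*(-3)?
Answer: 32/7 ≈ 4.5714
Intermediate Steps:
O(b, Z) = -3*Z
u(r) = 1 + 36/r
C = 3 (C = -(-3) = -1*(-3) = 3)
C - u(-14) = 3 - (36 - 14)/(-14) = 3 - (-1)*22/14 = 3 - 1*(-11/7) = 3 + 11/7 = 32/7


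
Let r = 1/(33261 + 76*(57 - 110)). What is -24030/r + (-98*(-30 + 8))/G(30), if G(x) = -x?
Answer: -10537035928/15 ≈ -7.0247e+8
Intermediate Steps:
r = 1/29233 (r = 1/(33261 + 76*(-53)) = 1/(33261 - 4028) = 1/29233 ≈ 3.4208e-5)
-24030/r + (-98*(-30 + 8))/G(30) = -24030/1/29233 + (-98*(-30 + 8))/((-1*30)) = -24030*29233 - 98*(-22)/(-30) = -702468990 + 2156*(-1/30) = -702468990 - 1078/15 = -10537035928/15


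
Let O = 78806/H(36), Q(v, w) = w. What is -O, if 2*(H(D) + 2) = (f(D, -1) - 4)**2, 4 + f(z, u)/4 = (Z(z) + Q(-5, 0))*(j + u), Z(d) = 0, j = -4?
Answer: -39403/99 ≈ -398.01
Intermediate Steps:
f(z, u) = -16 (f(z, u) = -16 + 4*((0 + 0)*(-4 + u)) = -16 + 4*(0*(-4 + u)) = -16 + 4*0 = -16 + 0 = -16)
H(D) = 198 (H(D) = -2 + (-16 - 4)**2/2 = -2 + (1/2)*(-20)**2 = -2 + (1/2)*400 = -2 + 200 = 198)
O = 39403/99 (O = 78806/198 = 78806*(1/198) = 39403/99 ≈ 398.01)
-O = -1*39403/99 = -39403/99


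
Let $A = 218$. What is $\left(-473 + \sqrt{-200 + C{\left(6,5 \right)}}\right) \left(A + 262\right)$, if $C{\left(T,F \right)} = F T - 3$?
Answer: $-227040 + 480 i \sqrt{173} \approx -2.2704 \cdot 10^{5} + 6313.4 i$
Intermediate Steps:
$C{\left(T,F \right)} = -3 + F T$
$\left(-473 + \sqrt{-200 + C{\left(6,5 \right)}}\right) \left(A + 262\right) = \left(-473 + \sqrt{-200 + \left(-3 + 5 \cdot 6\right)}\right) \left(218 + 262\right) = \left(-473 + \sqrt{-200 + \left(-3 + 30\right)}\right) 480 = \left(-473 + \sqrt{-200 + 27}\right) 480 = \left(-473 + \sqrt{-173}\right) 480 = \left(-473 + i \sqrt{173}\right) 480 = -227040 + 480 i \sqrt{173}$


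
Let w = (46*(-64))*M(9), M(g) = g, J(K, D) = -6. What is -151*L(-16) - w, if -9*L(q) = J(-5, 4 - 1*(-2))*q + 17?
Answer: 255527/9 ≈ 28392.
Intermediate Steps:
L(q) = -17/9 + 2*q/3 (L(q) = -(-6*q + 17)/9 = -(17 - 6*q)/9 = -17/9 + 2*q/3)
w = -26496 (w = (46*(-64))*9 = -2944*9 = -26496)
-151*L(-16) - w = -151*(-17/9 + (⅔)*(-16)) - 1*(-26496) = -151*(-17/9 - 32/3) + 26496 = -151*(-113/9) + 26496 = 17063/9 + 26496 = 255527/9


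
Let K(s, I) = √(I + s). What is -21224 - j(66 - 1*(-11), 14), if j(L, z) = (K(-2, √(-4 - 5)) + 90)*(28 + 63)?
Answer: -29414 - 91*√(-2 + 3*I) ≈ -29496.0 - 152.35*I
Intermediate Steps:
j(L, z) = 8190 + 91*√(-2 + 3*I) (j(L, z) = (√(√(-4 - 5) - 2) + 90)*(28 + 63) = (√(√(-9) - 2) + 90)*91 = (√(3*I - 2) + 90)*91 = (√(-2 + 3*I) + 90)*91 = (90 + √(-2 + 3*I))*91 = 8190 + 91*√(-2 + 3*I))
-21224 - j(66 - 1*(-11), 14) = -21224 - (8190 + 91*√(-2 + 3*I)) = -21224 + (-8190 - 91*√(-2 + 3*I)) = -29414 - 91*√(-2 + 3*I)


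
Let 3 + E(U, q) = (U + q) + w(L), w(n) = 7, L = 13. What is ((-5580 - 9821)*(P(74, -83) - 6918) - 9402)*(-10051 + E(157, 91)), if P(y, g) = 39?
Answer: -1038048020523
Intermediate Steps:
E(U, q) = 4 + U + q (E(U, q) = -3 + ((U + q) + 7) = -3 + (7 + U + q) = 4 + U + q)
((-5580 - 9821)*(P(74, -83) - 6918) - 9402)*(-10051 + E(157, 91)) = ((-5580 - 9821)*(39 - 6918) - 9402)*(-10051 + (4 + 157 + 91)) = (-15401*(-6879) - 9402)*(-10051 + 252) = (105943479 - 9402)*(-9799) = 105934077*(-9799) = -1038048020523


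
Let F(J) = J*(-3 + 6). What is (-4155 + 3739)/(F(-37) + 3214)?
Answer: -416/3103 ≈ -0.13406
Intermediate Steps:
F(J) = 3*J (F(J) = J*3 = 3*J)
(-4155 + 3739)/(F(-37) + 3214) = (-4155 + 3739)/(3*(-37) + 3214) = -416/(-111 + 3214) = -416/3103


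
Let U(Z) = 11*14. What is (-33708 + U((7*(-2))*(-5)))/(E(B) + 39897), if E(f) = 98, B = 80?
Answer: -1766/2105 ≈ -0.83895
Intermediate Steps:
U(Z) = 154
(-33708 + U((7*(-2))*(-5)))/(E(B) + 39897) = (-33708 + 154)/(98 + 39897) = -33554/39995 = -33554*1/39995 = -1766/2105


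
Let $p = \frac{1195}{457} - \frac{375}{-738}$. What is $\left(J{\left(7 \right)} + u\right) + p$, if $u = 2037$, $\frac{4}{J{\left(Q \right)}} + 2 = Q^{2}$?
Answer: $\frac{10780121011}{5283834} \approx 2040.2$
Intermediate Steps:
$J{\left(Q \right)} = \frac{4}{-2 + Q^{2}}$
$p = \frac{351095}{112422}$ ($p = 1195 \cdot \frac{1}{457} - - \frac{125}{246} = \frac{1195}{457} + \frac{125}{246} = \frac{351095}{112422} \approx 3.123$)
$\left(J{\left(7 \right)} + u\right) + p = \left(\frac{4}{-2 + 7^{2}} + 2037\right) + \frac{351095}{112422} = \left(\frac{4}{-2 + 49} + 2037\right) + \frac{351095}{112422} = \left(\frac{4}{47} + 2037\right) + \frac{351095}{112422} = \frac{95743}{47} + \frac{351095}{112422} = \frac{10780121011}{5283834}$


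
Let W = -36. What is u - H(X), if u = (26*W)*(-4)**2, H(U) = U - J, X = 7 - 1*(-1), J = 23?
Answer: -14961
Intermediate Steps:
X = 8 (X = 7 + 1 = 8)
H(U) = -23 + U (H(U) = U - 1*23 = U - 23 = -23 + U)
u = -14976 (u = (26*(-36))*(-4)**2 = -936*16 = -14976)
u - H(X) = -14976 - (-23 + 8) = -14976 - 1*(-15) = -14976 + 15 = -14961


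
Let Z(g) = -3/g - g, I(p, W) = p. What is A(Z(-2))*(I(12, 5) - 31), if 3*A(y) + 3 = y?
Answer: -19/6 ≈ -3.1667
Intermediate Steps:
Z(g) = -g - 3/g
A(y) = -1 + y/3
A(Z(-2))*(I(12, 5) - 31) = (-1 + (-1*(-2) - 3/(-2))/3)*(12 - 31) = (-1 + (2 - 3*(-½))/3)*(-19) = (-1 + (2 + 3/2)/3)*(-19) = (-1 + (⅓)*(7/2))*(-19) = (-1 + 7/6)*(-19) = (⅙)*(-19) = -19/6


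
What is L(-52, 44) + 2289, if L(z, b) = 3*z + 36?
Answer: 2169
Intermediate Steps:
L(z, b) = 36 + 3*z
L(-52, 44) + 2289 = (36 + 3*(-52)) + 2289 = (36 - 156) + 2289 = -120 + 2289 = 2169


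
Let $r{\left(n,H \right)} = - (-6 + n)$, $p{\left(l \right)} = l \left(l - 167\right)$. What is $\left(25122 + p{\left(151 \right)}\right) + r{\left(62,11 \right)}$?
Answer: $22650$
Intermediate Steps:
$p{\left(l \right)} = l \left(-167 + l\right)$
$r{\left(n,H \right)} = 6 - n$
$\left(25122 + p{\left(151 \right)}\right) + r{\left(62,11 \right)} = \left(25122 + 151 \left(-167 + 151\right)\right) + \left(6 - 62\right) = \left(25122 + 151 \left(-16\right)\right) + \left(6 - 62\right) = \left(25122 - 2416\right) - 56 = 22706 - 56 = 22650$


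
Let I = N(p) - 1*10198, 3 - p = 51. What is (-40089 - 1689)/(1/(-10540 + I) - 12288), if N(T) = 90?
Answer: 862632144/253722625 ≈ 3.3999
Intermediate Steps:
p = -48 (p = 3 - 1*51 = 3 - 51 = -48)
I = -10108 (I = 90 - 1*10198 = 90 - 10198 = -10108)
(-40089 - 1689)/(1/(-10540 + I) - 12288) = (-40089 - 1689)/(1/(-10540 - 10108) - 12288) = -41778/(1/(-20648) - 12288) = -41778/(-1/20648 - 12288) = -41778/(-253722625/20648) = -41778*(-20648/253722625) = 862632144/253722625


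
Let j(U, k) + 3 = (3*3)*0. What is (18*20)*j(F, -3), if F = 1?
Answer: -1080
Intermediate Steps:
j(U, k) = -3 (j(U, k) = -3 + (3*3)*0 = -3 + 9*0 = -3 + 0 = -3)
(18*20)*j(F, -3) = (18*20)*(-3) = 360*(-3) = -1080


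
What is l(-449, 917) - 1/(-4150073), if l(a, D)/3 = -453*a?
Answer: 2532337193944/4150073 ≈ 6.1019e+5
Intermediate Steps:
l(a, D) = -1359*a (l(a, D) = 3*(-453*a) = -1359*a)
l(-449, 917) - 1/(-4150073) = -1359*(-449) - 1/(-4150073) = 610191 - 1*(-1/4150073) = 610191 + 1/4150073 = 2532337193944/4150073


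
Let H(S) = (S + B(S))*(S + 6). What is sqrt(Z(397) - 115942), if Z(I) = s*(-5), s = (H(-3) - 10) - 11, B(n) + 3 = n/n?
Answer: I*sqrt(115762) ≈ 340.24*I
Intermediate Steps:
B(n) = -2 (B(n) = -3 + n/n = -3 + 1 = -2)
H(S) = (-2 + S)*(6 + S) (H(S) = (S - 2)*(S + 6) = (-2 + S)*(6 + S))
s = -36 (s = ((-12 + (-3)**2 + 4*(-3)) - 10) - 11 = ((-12 + 9 - 12) - 10) - 11 = (-15 - 10) - 11 = -25 - 11 = -36)
Z(I) = 180 (Z(I) = -36*(-5) = 180)
sqrt(Z(397) - 115942) = sqrt(180 - 115942) = sqrt(-115762) = I*sqrt(115762)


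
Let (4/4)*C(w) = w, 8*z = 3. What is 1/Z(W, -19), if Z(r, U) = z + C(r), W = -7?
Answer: -8/53 ≈ -0.15094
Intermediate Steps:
z = 3/8 (z = (⅛)*3 = 3/8 ≈ 0.37500)
C(w) = w
Z(r, U) = 3/8 + r
1/Z(W, -19) = 1/(3/8 - 7) = 1/(-53/8) = -8/53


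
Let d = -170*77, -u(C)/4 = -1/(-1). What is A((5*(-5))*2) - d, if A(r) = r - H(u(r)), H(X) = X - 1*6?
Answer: 13050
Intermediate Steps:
u(C) = -4 (u(C) = -(-4)/(-1) = -(-4)*(-1) = -4*1 = -4)
H(X) = -6 + X (H(X) = X - 6 = -6 + X)
A(r) = 10 + r (A(r) = r - (-6 - 4) = r - 1*(-10) = r + 10 = 10 + r)
d = -13090
A((5*(-5))*2) - d = (10 + (5*(-5))*2) - 1*(-13090) = (10 - 25*2) + 13090 = (10 - 50) + 13090 = -40 + 13090 = 13050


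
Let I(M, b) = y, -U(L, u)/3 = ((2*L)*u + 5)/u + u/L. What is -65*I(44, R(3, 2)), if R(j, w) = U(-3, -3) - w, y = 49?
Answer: -3185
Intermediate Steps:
U(L, u) = -3*u/L - 3*(5 + 2*L*u)/u (U(L, u) = -3*(((2*L)*u + 5)/u + u/L) = -3*((2*L*u + 5)/u + u/L) = -3*((5 + 2*L*u)/u + u/L) = -3*(u/L + (5 + 2*L*u)/u) = -3*u/L - 3*(5 + 2*L*u)/u)
R(j, w) = 20 - w (R(j, w) = (-15/(-3) - 6*(-3) - 3*(-3)/(-3)) - w = (-15*(-⅓) + 18 - 3*(-3)*(-⅓)) - w = (5 + 18 - 3) - w = 20 - w)
I(M, b) = 49
-65*I(44, R(3, 2)) = -65*49 = -3185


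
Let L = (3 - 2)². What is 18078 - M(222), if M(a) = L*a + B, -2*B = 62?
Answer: 17887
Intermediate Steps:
B = -31 (B = -½*62 = -31)
L = 1 (L = 1² = 1)
M(a) = -31 + a (M(a) = 1*a - 31 = a - 31 = -31 + a)
18078 - M(222) = 18078 - (-31 + 222) = 18078 - 1*191 = 18078 - 191 = 17887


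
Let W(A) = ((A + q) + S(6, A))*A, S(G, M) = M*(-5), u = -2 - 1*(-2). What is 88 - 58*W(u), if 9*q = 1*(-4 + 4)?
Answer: 88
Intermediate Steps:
q = 0 (q = (1*(-4 + 4))/9 = (1*0)/9 = (⅑)*0 = 0)
u = 0 (u = -2 + 2 = 0)
S(G, M) = -5*M
W(A) = -4*A² (W(A) = ((A + 0) - 5*A)*A = (A - 5*A)*A = (-4*A)*A = -4*A²)
88 - 58*W(u) = 88 - (-232)*0² = 88 - (-232)*0 = 88 - 58*0 = 88 + 0 = 88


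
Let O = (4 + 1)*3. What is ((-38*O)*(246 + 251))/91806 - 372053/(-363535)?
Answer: -11471522072/5562449035 ≈ -2.0623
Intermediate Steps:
O = 15 (O = 5*3 = 15)
((-38*O)*(246 + 251))/91806 - 372053/(-363535) = ((-38*15)*(246 + 251))/91806 - 372053/(-363535) = -570*497*(1/91806) - 372053*(-1/363535) = -283290*1/91806 + 372053/363535 = -47215/15301 + 372053/363535 = -11471522072/5562449035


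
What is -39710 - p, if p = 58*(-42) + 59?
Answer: -37333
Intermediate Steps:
p = -2377 (p = -2436 + 59 = -2377)
-39710 - p = -39710 - 1*(-2377) = -39710 + 2377 = -37333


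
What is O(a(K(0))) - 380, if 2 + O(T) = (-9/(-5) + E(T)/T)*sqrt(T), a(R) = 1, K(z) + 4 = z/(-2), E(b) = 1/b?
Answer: -1896/5 ≈ -379.20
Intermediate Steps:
E(b) = 1/b
K(z) = -4 - z/2 (K(z) = -4 + z/(-2) = -4 + z*(-1/2) = -4 - z/2)
O(T) = -2 + sqrt(T)*(9/5 + T**(-2)) (O(T) = -2 + (-9/(-5) + 1/(T*T))*sqrt(T) = -2 + (-9*(-1/5) + T**(-2))*sqrt(T) = -2 + (9/5 + T**(-2))*sqrt(T) = -2 + sqrt(T)*(9/5 + T**(-2)))
O(a(K(0))) - 380 = (-2 + 1**(-3/2) + 9*sqrt(1)/5) - 380 = (-2 + 1 + (9/5)*1) - 380 = (-2 + 1 + 9/5) - 380 = 4/5 - 380 = -1896/5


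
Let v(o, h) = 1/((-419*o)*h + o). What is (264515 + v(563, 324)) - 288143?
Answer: -1805889575821/76430065 ≈ -23628.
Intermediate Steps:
v(o, h) = 1/(o - 419*h*o) (v(o, h) = 1/(-419*h*o + o) = 1/(o - 419*h*o))
(264515 + v(563, 324)) - 288143 = (264515 - 1/(563*(-1 + 419*324))) - 288143 = (264515 - 1*1/563/(-1 + 135756)) - 288143 = (264515 - 1*1/563/135755) - 288143 = (264515 - 1*1/563*1/135755) - 288143 = (264515 - 1/76430065) - 288143 = 20216898643474/76430065 - 288143 = -1805889575821/76430065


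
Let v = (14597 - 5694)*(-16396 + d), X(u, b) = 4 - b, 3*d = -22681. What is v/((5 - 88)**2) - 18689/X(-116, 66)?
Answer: -39284436271/1281354 ≈ -30659.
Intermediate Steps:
d = -22681/3 (d = (1/3)*(-22681) = -22681/3 ≈ -7560.3)
v = -639849707/3 (v = (14597 - 5694)*(-16396 - 22681/3) = 8903*(-71869/3) = -639849707/3 ≈ -2.1328e+8)
v/((5 - 88)**2) - 18689/X(-116, 66) = -639849707/(3*(5 - 88)**2) - 18689/(4 - 1*66) = -639849707/(3*((-83)**2)) - 18689/(4 - 66) = -639849707/3/6889 - 18689/(-62) = -639849707/3*1/6889 - 18689*(-1/62) = -639849707/20667 + 18689/62 = -39284436271/1281354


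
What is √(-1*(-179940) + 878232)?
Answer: 2*√264543 ≈ 1028.7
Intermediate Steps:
√(-1*(-179940) + 878232) = √(179940 + 878232) = √1058172 = 2*√264543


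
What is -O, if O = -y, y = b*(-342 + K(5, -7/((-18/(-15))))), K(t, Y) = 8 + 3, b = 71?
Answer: -23501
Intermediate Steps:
K(t, Y) = 11
y = -23501 (y = 71*(-342 + 11) = 71*(-331) = -23501)
O = 23501 (O = -1*(-23501) = 23501)
-O = -1*23501 = -23501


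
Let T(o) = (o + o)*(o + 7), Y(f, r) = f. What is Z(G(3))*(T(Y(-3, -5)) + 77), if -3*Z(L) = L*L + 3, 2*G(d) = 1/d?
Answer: -5777/108 ≈ -53.491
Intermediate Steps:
G(d) = 1/(2*d) (G(d) = (1/d)/2 = 1/(2*d))
Z(L) = -1 - L**2/3 (Z(L) = -(L*L + 3)/3 = -(L**2 + 3)/3 = -(3 + L**2)/3 = -1 - L**2/3)
T(o) = 2*o*(7 + o) (T(o) = (2*o)*(7 + o) = 2*o*(7 + o))
Z(G(3))*(T(Y(-3, -5)) + 77) = (-1 - ((1/2)/3)**2/3)*(2*(-3)*(7 - 3) + 77) = (-1 - ((1/2)*(1/3))**2/3)*(2*(-3)*4 + 77) = (-1 - (1/6)**2/3)*(-24 + 77) = (-1 - 1/3*1/36)*53 = (-1 - 1/108)*53 = -109/108*53 = -5777/108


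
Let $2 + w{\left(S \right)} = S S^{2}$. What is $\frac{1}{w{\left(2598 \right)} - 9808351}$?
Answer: $\frac{1}{17525662839} \approx 5.7059 \cdot 10^{-11}$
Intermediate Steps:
$w{\left(S \right)} = -2 + S^{3}$ ($w{\left(S \right)} = -2 + S S^{2} = -2 + S^{3}$)
$\frac{1}{w{\left(2598 \right)} - 9808351} = \frac{1}{\left(-2 + 2598^{3}\right) - 9808351} = \frac{1}{\left(-2 + 17535471192\right) - 9808351} = \frac{1}{17535471190 - 9808351} = \frac{1}{17525662839}$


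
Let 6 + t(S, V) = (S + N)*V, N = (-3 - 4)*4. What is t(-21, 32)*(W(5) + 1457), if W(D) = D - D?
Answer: -2293318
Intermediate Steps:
W(D) = 0
N = -28 (N = -7*4 = -28)
t(S, V) = -6 + V*(-28 + S) (t(S, V) = -6 + (S - 28)*V = -6 + (-28 + S)*V = -6 + V*(-28 + S))
t(-21, 32)*(W(5) + 1457) = (-6 - 28*32 - 21*32)*(0 + 1457) = (-6 - 896 - 672)*1457 = -1574*1457 = -2293318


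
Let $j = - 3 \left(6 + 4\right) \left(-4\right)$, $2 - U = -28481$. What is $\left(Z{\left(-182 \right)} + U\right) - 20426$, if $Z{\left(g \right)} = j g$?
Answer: $-13783$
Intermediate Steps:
$U = 28483$ ($U = 2 - -28481 = 2 + 28481 = 28483$)
$j = 120$ ($j = \left(-3\right) 10 \left(-4\right) = \left(-30\right) \left(-4\right) = 120$)
$Z{\left(g \right)} = 120 g$
$\left(Z{\left(-182 \right)} + U\right) - 20426 = \left(120 \left(-182\right) + 28483\right) - 20426 = \left(-21840 + 28483\right) - 20426 = 6643 - 20426 = -13783$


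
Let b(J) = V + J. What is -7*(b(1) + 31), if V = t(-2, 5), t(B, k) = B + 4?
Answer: -238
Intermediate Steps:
t(B, k) = 4 + B
V = 2 (V = 4 - 2 = 2)
b(J) = 2 + J
-7*(b(1) + 31) = -7*((2 + 1) + 31) = -7*(3 + 31) = -7*34 = -238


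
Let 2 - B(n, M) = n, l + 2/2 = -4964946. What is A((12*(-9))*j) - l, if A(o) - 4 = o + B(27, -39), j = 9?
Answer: 4963954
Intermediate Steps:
l = -4964947 (l = -1 - 4964946 = -4964947)
B(n, M) = 2 - n
A(o) = -21 + o (A(o) = 4 + (o + (2 - 1*27)) = 4 + (o + (2 - 27)) = 4 + (o - 25) = 4 + (-25 + o) = -21 + o)
A((12*(-9))*j) - l = (-21 + (12*(-9))*9) - 1*(-4964947) = (-21 - 108*9) + 4964947 = (-21 - 972) + 4964947 = -993 + 4964947 = 4963954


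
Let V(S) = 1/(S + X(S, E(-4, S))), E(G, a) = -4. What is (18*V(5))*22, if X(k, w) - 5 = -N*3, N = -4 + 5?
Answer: 396/7 ≈ 56.571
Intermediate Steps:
N = 1
X(k, w) = 2 (X(k, w) = 5 - 1*1*3 = 5 - 1*3 = 5 - 3 = 2)
V(S) = 1/(2 + S) (V(S) = 1/(S + 2) = 1/(2 + S))
(18*V(5))*22 = (18/(2 + 5))*22 = (18/7)*22 = 396/7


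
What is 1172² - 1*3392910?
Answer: -2019326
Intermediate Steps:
1172² - 1*3392910 = 1373584 - 3392910 = -2019326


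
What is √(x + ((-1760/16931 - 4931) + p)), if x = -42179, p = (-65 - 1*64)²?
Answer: I*√8734235587469/16931 ≈ 174.55*I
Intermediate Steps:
p = 16641 (p = (-65 - 64)² = (-129)² = 16641)
√(x + ((-1760/16931 - 4931) + p)) = √(-42179 + ((-1760/16931 - 4931) + 16641)) = √(-42179 + (-83488521/16931 + 16641)) = √(-42179 + 198260250/16931) = √(-515872399/16931) = I*√8734235587469/16931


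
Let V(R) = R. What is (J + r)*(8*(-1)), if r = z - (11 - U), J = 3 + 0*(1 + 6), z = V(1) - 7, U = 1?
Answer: 104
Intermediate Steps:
z = -6 (z = 1 - 7 = -6)
J = 3 (J = 3 + 0*7 = 3 + 0 = 3)
r = -16 (r = -6 - (11 - 1*1) = -6 - (11 - 1) = -6 - 1*10 = -6 - 10 = -16)
(J + r)*(8*(-1)) = (3 - 16)*(8*(-1)) = -13*(-8) = 104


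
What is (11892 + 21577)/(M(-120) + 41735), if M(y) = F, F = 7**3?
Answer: 33469/42078 ≈ 0.79540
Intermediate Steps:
F = 343
M(y) = 343
(11892 + 21577)/(M(-120) + 41735) = (11892 + 21577)/(343 + 41735) = 33469/42078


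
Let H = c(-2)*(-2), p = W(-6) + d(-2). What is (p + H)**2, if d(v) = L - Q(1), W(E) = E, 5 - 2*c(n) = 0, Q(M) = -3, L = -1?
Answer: 81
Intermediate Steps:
c(n) = 5/2 (c(n) = 5/2 - 1/2*0 = 5/2 + 0 = 5/2)
d(v) = 2 (d(v) = -1 - 1*(-3) = -1 + 3 = 2)
p = -4 (p = -6 + 2 = -4)
H = -5 (H = (5/2)*(-2) = -5)
(p + H)**2 = (-4 - 5)**2 = (-9)**2 = 81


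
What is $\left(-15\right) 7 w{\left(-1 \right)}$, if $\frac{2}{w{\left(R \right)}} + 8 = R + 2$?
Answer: $30$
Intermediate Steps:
$w{\left(R \right)} = \frac{2}{-6 + R}$ ($w{\left(R \right)} = \frac{2}{-8 + \left(R + 2\right)} = \frac{2}{-8 + \left(2 + R\right)} = \frac{2}{-6 + R}$)
$\left(-15\right) 7 w{\left(-1 \right)} = \left(-15\right) 7 \frac{2}{-6 - 1} = - 105 \frac{2}{-7} = - 105 \cdot 2 \left(- \frac{1}{7}\right) = \left(-105\right) \left(- \frac{2}{7}\right) = 30$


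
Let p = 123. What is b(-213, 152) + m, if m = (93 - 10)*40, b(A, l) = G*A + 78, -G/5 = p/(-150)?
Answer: 25247/10 ≈ 2524.7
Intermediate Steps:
G = 41/10 (G = -615/(-150) = -615*(-1)/150 = -5*(-41/50) = 41/10 ≈ 4.1000)
b(A, l) = 78 + 41*A/10 (b(A, l) = 41*A/10 + 78 = 78 + 41*A/10)
m = 3320 (m = 83*40 = 3320)
b(-213, 152) + m = (78 + (41/10)*(-213)) + 3320 = (78 - 8733/10) + 3320 = -7953/10 + 3320 = 25247/10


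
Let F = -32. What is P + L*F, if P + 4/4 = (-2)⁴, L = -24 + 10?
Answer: 463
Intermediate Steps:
L = -14
P = 15 (P = -1 + (-2)⁴ = -1 + 16 = 15)
P + L*F = 15 - 14*(-32) = 15 + 448 = 463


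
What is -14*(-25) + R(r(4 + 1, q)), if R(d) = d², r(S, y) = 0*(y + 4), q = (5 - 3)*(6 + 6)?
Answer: 350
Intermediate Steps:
q = 24 (q = 2*12 = 24)
r(S, y) = 0 (r(S, y) = 0*(4 + y) = 0)
-14*(-25) + R(r(4 + 1, q)) = -14*(-25) + 0² = 350 + 0 = 350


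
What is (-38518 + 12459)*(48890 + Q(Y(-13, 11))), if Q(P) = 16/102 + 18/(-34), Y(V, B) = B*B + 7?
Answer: -64974754889/51 ≈ -1.2740e+9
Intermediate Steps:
Y(V, B) = 7 + B² (Y(V, B) = B² + 7 = 7 + B²)
Q(P) = -19/51 (Q(P) = 16*(1/102) + 18*(-1/34) = 8/51 - 9/17 = -19/51)
(-38518 + 12459)*(48890 + Q(Y(-13, 11))) = (-38518 + 12459)*(48890 - 19/51) = -26059*2493371/51 = -64974754889/51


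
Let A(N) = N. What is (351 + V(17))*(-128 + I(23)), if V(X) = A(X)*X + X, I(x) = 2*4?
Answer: -78840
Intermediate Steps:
I(x) = 8
V(X) = X + X**2 (V(X) = X*X + X = X**2 + X = X + X**2)
(351 + V(17))*(-128 + I(23)) = (351 + 17*(1 + 17))*(-128 + 8) = (351 + 17*18)*(-120) = (351 + 306)*(-120) = 657*(-120) = -78840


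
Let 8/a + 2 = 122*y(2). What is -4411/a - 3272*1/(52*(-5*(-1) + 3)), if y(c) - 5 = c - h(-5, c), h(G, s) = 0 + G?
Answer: -20959071/26 ≈ -8.0612e+5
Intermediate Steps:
h(G, s) = G
y(c) = 10 + c (y(c) = 5 + (c - 1*(-5)) = 5 + (c + 5) = 5 + (5 + c) = 10 + c)
a = 4/731 (a = 8/(-2 + 122*(10 + 2)) = 8/(-2 + 122*12) = 8/(-2 + 1464) = 8/1462 = 8*(1/1462) = 4/731 ≈ 0.0054720)
-4411/a - 3272*1/(52*(-5*(-1) + 3)) = -4411/4/731 - 3272*1/(52*(-5*(-1) + 3)) = -4411*731/4 - 3272*1/(52*(5 + 3)) = -3224441/4 - 3272/(8*52) = -3224441/4 - 3272/416 = -3224441/4 - 3272*1/416 = -3224441/4 - 409/52 = -20959071/26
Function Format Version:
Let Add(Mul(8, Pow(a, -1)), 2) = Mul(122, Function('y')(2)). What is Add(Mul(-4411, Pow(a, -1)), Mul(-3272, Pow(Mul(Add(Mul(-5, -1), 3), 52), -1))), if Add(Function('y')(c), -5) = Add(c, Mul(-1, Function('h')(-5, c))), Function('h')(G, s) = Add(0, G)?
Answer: Rational(-20959071, 26) ≈ -8.0612e+5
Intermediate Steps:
Function('h')(G, s) = G
Function('y')(c) = Add(10, c) (Function('y')(c) = Add(5, Add(c, Mul(-1, -5))) = Add(5, Add(c, 5)) = Add(5, Add(5, c)) = Add(10, c))
a = Rational(4, 731) (a = Mul(8, Pow(Add(-2, Mul(122, Add(10, 2))), -1)) = Mul(8, Pow(Add(-2, Mul(122, 12)), -1)) = Mul(8, Pow(Add(-2, 1464), -1)) = Mul(8, Pow(1462, -1)) = Mul(8, Rational(1, 1462)) = Rational(4, 731) ≈ 0.0054720)
Add(Mul(-4411, Pow(a, -1)), Mul(-3272, Pow(Mul(Add(Mul(-5, -1), 3), 52), -1))) = Add(Mul(-4411, Pow(Rational(4, 731), -1)), Mul(-3272, Pow(Mul(Add(Mul(-5, -1), 3), 52), -1))) = Add(Mul(-4411, Rational(731, 4)), Mul(-3272, Pow(Mul(Add(5, 3), 52), -1))) = Add(Rational(-3224441, 4), Mul(-3272, Pow(Mul(8, 52), -1))) = Add(Rational(-3224441, 4), Mul(-3272, Pow(416, -1))) = Add(Rational(-3224441, 4), Mul(-3272, Rational(1, 416))) = Add(Rational(-3224441, 4), Rational(-409, 52)) = Rational(-20959071, 26)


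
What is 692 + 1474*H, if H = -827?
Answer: -1218306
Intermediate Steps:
692 + 1474*H = 692 + 1474*(-827) = 692 - 1218998 = -1218306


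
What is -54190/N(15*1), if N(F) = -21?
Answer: 54190/21 ≈ 2580.5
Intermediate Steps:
-54190/N(15*1) = -54190/(-21) = -54190*(-1/21) = 54190/21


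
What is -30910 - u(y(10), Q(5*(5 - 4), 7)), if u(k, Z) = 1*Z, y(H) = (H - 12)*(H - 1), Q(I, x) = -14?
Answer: -30896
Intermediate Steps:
y(H) = (-1 + H)*(-12 + H) (y(H) = (-12 + H)*(-1 + H) = (-1 + H)*(-12 + H))
u(k, Z) = Z
-30910 - u(y(10), Q(5*(5 - 4), 7)) = -30910 - 1*(-14) = -30910 + 14 = -30896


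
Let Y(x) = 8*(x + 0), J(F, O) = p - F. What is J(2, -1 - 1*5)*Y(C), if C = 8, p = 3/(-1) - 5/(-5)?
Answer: -256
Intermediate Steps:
p = -2 (p = 3*(-1) - 5*(-1/5) = -3 + 1 = -2)
J(F, O) = -2 - F
Y(x) = 8*x
J(2, -1 - 1*5)*Y(C) = (-2 - 1*2)*(8*8) = (-2 - 2)*64 = -4*64 = -256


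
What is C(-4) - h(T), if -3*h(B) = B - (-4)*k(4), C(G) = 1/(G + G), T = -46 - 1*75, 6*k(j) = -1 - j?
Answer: -2993/72 ≈ -41.569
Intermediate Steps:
k(j) = -⅙ - j/6 (k(j) = (-1 - j)/6 = -⅙ - j/6)
T = -121 (T = -46 - 75 = -121)
C(G) = 1/(2*G)
h(B) = 10/9 - B/3 (h(B) = -(B - (-4)*(-⅙ - ⅙*4))/3 = -(B - (-4)*(-⅙ - ⅔))/3 = -(B - (-4)*(-5)/6)/3 = -(B - 1*10/3)/3 = -(B - 10/3)/3 = -(-10/3 + B)/3 = 10/9 - B/3)
C(-4) - h(T) = (½)/(-4) - (10/9 - ⅓*(-121)) = (½)*(-¼) - (10/9 + 121/3) = -⅛ - 1*373/9 = -⅛ - 373/9 = -2993/72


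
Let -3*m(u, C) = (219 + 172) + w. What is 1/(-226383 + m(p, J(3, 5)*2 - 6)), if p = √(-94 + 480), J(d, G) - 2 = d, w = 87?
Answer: -3/679627 ≈ -4.4142e-6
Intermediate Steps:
J(d, G) = 2 + d
p = √386 ≈ 19.647
m(u, C) = -478/3 (m(u, C) = -((219 + 172) + 87)/3 = -(391 + 87)/3 = -⅓*478 = -478/3)
1/(-226383 + m(p, J(3, 5)*2 - 6)) = 1/(-226383 - 478/3) = 1/(-679627/3) = -3/679627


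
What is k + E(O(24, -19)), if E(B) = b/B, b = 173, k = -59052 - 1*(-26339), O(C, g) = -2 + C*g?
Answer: -14982727/458 ≈ -32713.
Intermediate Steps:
k = -32713 (k = -59052 + 26339 = -32713)
E(B) = 173/B
k + E(O(24, -19)) = -32713 + 173/(-2 + 24*(-19)) = -32713 + 173/(-2 - 456) = -32713 + 173/(-458) = -32713 + 173*(-1/458) = -32713 - 173/458 = -14982727/458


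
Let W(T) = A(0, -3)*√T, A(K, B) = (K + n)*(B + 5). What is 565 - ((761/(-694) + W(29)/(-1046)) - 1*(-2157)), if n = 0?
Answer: -1104087/694 ≈ -1590.9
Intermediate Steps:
A(K, B) = K*(5 + B) (A(K, B) = (K + 0)*(B + 5) = K*(5 + B))
W(T) = 0 (W(T) = (0*(5 - 3))*√T = (0*2)*√T = 0*√T = 0)
565 - ((761/(-694) + W(29)/(-1046)) - 1*(-2157)) = 565 - ((761/(-694) + 0/(-1046)) - 1*(-2157)) = 565 - ((761*(-1/694) + 0*(-1/1046)) + 2157) = 565 - ((-761/694 + 0) + 2157) = 565 - (-761/694 + 2157) = 565 - 1*1496197/694 = 565 - 1496197/694 = -1104087/694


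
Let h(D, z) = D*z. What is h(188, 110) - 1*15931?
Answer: 4749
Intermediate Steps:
h(188, 110) - 1*15931 = 188*110 - 1*15931 = 20680 - 15931 = 4749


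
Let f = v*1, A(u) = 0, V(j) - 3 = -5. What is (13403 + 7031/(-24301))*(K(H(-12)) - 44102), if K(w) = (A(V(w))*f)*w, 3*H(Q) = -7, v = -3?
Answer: -14363989293744/24301 ≈ -5.9109e+8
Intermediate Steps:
V(j) = -2 (V(j) = 3 - 5 = -2)
H(Q) = -7/3 (H(Q) = (⅓)*(-7) = -7/3)
f = -3 (f = -3*1 = -3)
K(w) = 0 (K(w) = (0*(-3))*w = 0*w = 0)
(13403 + 7031/(-24301))*(K(H(-12)) - 44102) = (13403 + 7031/(-24301))*(0 - 44102) = (13403 + 7031*(-1/24301))*(-44102) = (13403 - 7031/24301)*(-44102) = (325699272/24301)*(-44102) = -14363989293744/24301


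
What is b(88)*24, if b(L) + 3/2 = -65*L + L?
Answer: -135204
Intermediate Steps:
b(L) = -3/2 - 64*L (b(L) = -3/2 + (-65*L + L) = -3/2 - 64*L)
b(88)*24 = (-3/2 - 64*88)*24 = (-3/2 - 5632)*24 = -11267/2*24 = -135204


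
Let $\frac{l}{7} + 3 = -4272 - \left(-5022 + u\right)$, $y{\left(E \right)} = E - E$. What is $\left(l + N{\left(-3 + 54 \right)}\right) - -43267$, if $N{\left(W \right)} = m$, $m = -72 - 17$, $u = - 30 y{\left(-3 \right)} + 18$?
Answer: $48281$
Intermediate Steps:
$y{\left(E \right)} = 0$
$u = 18$ ($u = \left(-30\right) 0 + 18 = 0 + 18 = 18$)
$m = -89$
$N{\left(W \right)} = -89$
$l = 5103$ ($l = -21 + 7 \left(-4272 + \left(5022 - 18\right)\right) = -21 + 7 \left(-4272 + 5004\right) = -21 + 7 \cdot 732 = -21 + 5124 = 5103$)
$\left(l + N{\left(-3 + 54 \right)}\right) - -43267 = \left(5103 - 89\right) - -43267 = 5014 + 43267 = 48281$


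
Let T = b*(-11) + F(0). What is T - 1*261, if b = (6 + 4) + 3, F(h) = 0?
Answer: -404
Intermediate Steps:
b = 13 (b = 10 + 3 = 13)
T = -143 (T = 13*(-11) + 0 = -143 + 0 = -143)
T - 1*261 = -143 - 1*261 = -143 - 261 = -404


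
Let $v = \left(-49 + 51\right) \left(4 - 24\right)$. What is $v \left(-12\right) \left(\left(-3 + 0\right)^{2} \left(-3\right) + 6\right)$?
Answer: $-10080$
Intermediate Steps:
$v = -40$ ($v = 2 \left(-20\right) = -40$)
$v \left(-12\right) \left(\left(-3 + 0\right)^{2} \left(-3\right) + 6\right) = \left(-40\right) \left(-12\right) \left(\left(-3 + 0\right)^{2} \left(-3\right) + 6\right) = 480 \left(\left(-3\right)^{2} \left(-3\right) + 6\right) = 480 \left(9 \left(-3\right) + 6\right) = 480 \left(-27 + 6\right) = 480 \left(-21\right) = -10080$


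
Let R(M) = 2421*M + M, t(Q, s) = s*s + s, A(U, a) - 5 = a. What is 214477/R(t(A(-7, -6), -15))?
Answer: 214477/508620 ≈ 0.42168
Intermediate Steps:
A(U, a) = 5 + a
t(Q, s) = s + s² (t(Q, s) = s² + s = s + s²)
R(M) = 2422*M
214477/R(t(A(-7, -6), -15)) = 214477/((2422*(-15*(1 - 15)))) = 214477/((2422*(-15*(-14)))) = 214477/((2422*210)) = 214477/508620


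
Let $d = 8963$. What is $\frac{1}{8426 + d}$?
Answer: $\frac{1}{17389} \approx 5.7508 \cdot 10^{-5}$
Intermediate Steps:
$\frac{1}{8426 + d} = \frac{1}{8426 + 8963} = \frac{1}{17389}$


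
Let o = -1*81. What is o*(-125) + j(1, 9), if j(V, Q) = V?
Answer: 10126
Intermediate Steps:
o = -81
o*(-125) + j(1, 9) = -81*(-125) + 1 = 10125 + 1 = 10126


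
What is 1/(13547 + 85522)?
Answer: 1/99069 ≈ 1.0094e-5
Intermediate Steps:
1/(13547 + 85522) = 1/99069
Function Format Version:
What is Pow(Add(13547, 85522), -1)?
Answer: Rational(1, 99069) ≈ 1.0094e-5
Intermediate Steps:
Pow(Add(13547, 85522), -1) = Pow(99069, -1) = Rational(1, 99069)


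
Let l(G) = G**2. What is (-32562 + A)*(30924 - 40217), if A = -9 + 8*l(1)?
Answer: 302607959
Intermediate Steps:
A = -1 (A = -9 + 8*1**2 = -9 + 8*1 = -9 + 8 = -1)
(-32562 + A)*(30924 - 40217) = (-32562 - 1)*(30924 - 40217) = -32563*(-9293) = 302607959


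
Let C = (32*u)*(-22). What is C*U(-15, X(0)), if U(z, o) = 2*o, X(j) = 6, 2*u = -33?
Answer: 139392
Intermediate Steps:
u = -33/2 (u = (½)*(-33) = -33/2 ≈ -16.500)
C = 11616 (C = (32*(-33/2))*(-22) = -528*(-22) = 11616)
C*U(-15, X(0)) = 11616*(2*6) = 11616*12 = 139392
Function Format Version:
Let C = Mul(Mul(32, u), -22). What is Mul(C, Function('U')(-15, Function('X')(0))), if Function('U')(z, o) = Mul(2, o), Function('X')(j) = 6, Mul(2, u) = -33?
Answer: 139392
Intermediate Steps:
u = Rational(-33, 2) (u = Mul(Rational(1, 2), -33) = Rational(-33, 2) ≈ -16.500)
C = 11616 (C = Mul(Mul(32, Rational(-33, 2)), -22) = Mul(-528, -22) = 11616)
Mul(C, Function('U')(-15, Function('X')(0))) = Mul(11616, Mul(2, 6)) = Mul(11616, 12) = 139392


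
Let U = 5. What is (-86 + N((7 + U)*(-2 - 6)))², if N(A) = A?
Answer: 33124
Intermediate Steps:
(-86 + N((7 + U)*(-2 - 6)))² = (-86 + (7 + 5)*(-2 - 6))² = (-86 + 12*(-8))² = (-86 - 96)² = (-182)² = 33124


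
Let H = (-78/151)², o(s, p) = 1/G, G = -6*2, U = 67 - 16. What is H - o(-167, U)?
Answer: 95809/273612 ≈ 0.35016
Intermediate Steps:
U = 51
G = -12
o(s, p) = -1/12 (o(s, p) = 1/(-12) = -1/12)
H = 6084/22801 (H = (-78*1/151)² = (-78/151)² = 6084/22801 ≈ 0.26683)
H - o(-167, U) = 6084/22801 - 1*(-1/12) = 6084/22801 + 1/12 = 95809/273612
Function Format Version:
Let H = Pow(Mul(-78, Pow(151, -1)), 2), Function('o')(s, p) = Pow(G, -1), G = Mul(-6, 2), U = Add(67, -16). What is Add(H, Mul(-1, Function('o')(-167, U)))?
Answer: Rational(95809, 273612) ≈ 0.35016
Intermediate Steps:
U = 51
G = -12
Function('o')(s, p) = Rational(-1, 12) (Function('o')(s, p) = Pow(-12, -1) = Rational(-1, 12))
H = Rational(6084, 22801) (H = Pow(Mul(-78, Rational(1, 151)), 2) = Pow(Rational(-78, 151), 2) = Rational(6084, 22801) ≈ 0.26683)
Add(H, Mul(-1, Function('o')(-167, U))) = Add(Rational(6084, 22801), Mul(-1, Rational(-1, 12))) = Add(Rational(6084, 22801), Rational(1, 12)) = Rational(95809, 273612)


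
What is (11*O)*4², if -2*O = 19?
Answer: -1672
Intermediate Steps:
O = -19/2 (O = -½*19 = -19/2 ≈ -9.5000)
(11*O)*4² = (11*(-19/2))*4² = -209/2*16 = -1672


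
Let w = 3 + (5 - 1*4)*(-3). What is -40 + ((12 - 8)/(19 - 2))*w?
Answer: -40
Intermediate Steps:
w = 0 (w = 3 + (5 - 4)*(-3) = 3 + 1*(-3) = 3 - 3 = 0)
-40 + ((12 - 8)/(19 - 2))*w = -40 + ((12 - 8)/(19 - 2))*0 = -40 + (4/17)*0 = -40 + 0 = -40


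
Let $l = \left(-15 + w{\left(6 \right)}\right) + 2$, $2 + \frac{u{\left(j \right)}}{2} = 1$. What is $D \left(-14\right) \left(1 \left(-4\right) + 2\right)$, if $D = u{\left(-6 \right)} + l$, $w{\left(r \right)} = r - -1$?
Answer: $-224$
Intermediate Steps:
$u{\left(j \right)} = -2$ ($u{\left(j \right)} = -4 + 2 \cdot 1 = -4 + 2 = -2$)
$w{\left(r \right)} = 1 + r$ ($w{\left(r \right)} = r + 1 = 1 + r$)
$l = -6$ ($l = \left(-15 + \left(1 + 6\right)\right) + 2 = \left(-15 + 7\right) + 2 = -8 + 2 = -6$)
$D = -8$ ($D = -2 - 6 = -8$)
$D \left(-14\right) \left(1 \left(-4\right) + 2\right) = \left(-8\right) \left(-14\right) \left(1 \left(-4\right) + 2\right) = 112 \left(-4 + 2\right) = 112 \left(-2\right) = -224$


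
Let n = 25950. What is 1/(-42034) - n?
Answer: -1090782301/42034 ≈ -25950.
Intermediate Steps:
1/(-42034) - n = 1/(-42034) - 1*25950 = -1/42034 - 25950 = -1090782301/42034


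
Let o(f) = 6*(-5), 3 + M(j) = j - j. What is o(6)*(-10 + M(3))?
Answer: 390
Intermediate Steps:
M(j) = -3 (M(j) = -3 + (j - j) = -3 + 0 = -3)
o(f) = -30
o(6)*(-10 + M(3)) = -30*(-10 - 3) = -30*(-13) = 390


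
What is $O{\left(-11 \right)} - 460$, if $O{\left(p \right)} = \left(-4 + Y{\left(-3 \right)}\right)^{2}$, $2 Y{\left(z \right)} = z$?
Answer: $- \frac{1719}{4} \approx -429.75$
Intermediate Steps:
$Y{\left(z \right)} = \frac{z}{2}$
$O{\left(p \right)} = \frac{121}{4}$ ($O{\left(p \right)} = \left(-4 + \frac{1}{2} \left(-3\right)\right)^{2} = \left(-4 - \frac{3}{2}\right)^{2} = \left(- \frac{11}{2}\right)^{2} = \frac{121}{4}$)
$O{\left(-11 \right)} - 460 = \frac{121}{4} - 460 = - \frac{1719}{4}$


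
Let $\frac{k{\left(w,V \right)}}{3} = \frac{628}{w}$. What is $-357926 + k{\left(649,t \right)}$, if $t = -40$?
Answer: $- \frac{232292090}{649} \approx -3.5792 \cdot 10^{5}$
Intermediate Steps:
$k{\left(w,V \right)} = \frac{1884}{w}$ ($k{\left(w,V \right)} = 3 \frac{628}{w} = \frac{1884}{w}$)
$-357926 + k{\left(649,t \right)} = -357926 + \frac{1884}{649} = - \frac{232292090}{649}$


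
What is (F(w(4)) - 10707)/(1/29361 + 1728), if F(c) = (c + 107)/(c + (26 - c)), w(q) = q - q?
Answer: -8170432275/1319131034 ≈ -6.1938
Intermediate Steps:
w(q) = 0
F(c) = 107/26 + c/26 (F(c) = (107 + c)/26 = (107 + c)*(1/26) = 107/26 + c/26)
(F(w(4)) - 10707)/(1/29361 + 1728) = ((107/26 + (1/26)*0) - 10707)/(1/29361 + 1728) = ((107/26 + 0) - 10707)/(1/29361 + 1728) = (107/26 - 10707)/(50735809/29361) = -278275/26*29361/50735809 = -8170432275/1319131034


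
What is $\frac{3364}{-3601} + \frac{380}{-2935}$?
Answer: $- \frac{2248344}{2113787} \approx -1.0637$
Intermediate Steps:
$\frac{3364}{-3601} + \frac{380}{-2935} = 3364 \left(- \frac{1}{3601}\right) + 380 \left(- \frac{1}{2935}\right) = - \frac{3364}{3601} - \frac{76}{587} = - \frac{2248344}{2113787}$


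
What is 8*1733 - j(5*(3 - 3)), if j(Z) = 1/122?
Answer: 1691407/122 ≈ 13864.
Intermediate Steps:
j(Z) = 1/122
8*1733 - j(5*(3 - 3)) = 8*1733 - 1*1/122 = 13864 - 1/122 = 1691407/122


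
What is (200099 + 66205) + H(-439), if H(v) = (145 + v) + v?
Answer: 265571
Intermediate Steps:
H(v) = 145 + 2*v
(200099 + 66205) + H(-439) = (200099 + 66205) + (145 + 2*(-439)) = 266304 + (145 - 878) = 266304 - 733 = 265571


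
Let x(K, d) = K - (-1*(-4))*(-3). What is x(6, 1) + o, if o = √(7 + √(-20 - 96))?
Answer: 18 + √(7 + 2*I*√29) ≈ 21.15 + 1.7096*I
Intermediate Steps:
x(K, d) = 12 + K (x(K, d) = K - 4*(-3) = K - 1*(-12) = K + 12 = 12 + K)
o = √(7 + 2*I*√29) (o = √(7 + √(-116)) = √(7 + 2*I*√29) ≈ 3.15 + 1.7096*I)
x(6, 1) + o = (12 + 6) + √(7 + 2*I*√29) = 18 + √(7 + 2*I*√29)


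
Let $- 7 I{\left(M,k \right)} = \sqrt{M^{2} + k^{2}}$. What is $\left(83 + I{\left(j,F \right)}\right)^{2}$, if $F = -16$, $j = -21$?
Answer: $\frac{\left(581 - \sqrt{697}\right)^{2}}{49} \approx 6277.1$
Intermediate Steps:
$I{\left(M,k \right)} = - \frac{\sqrt{M^{2} + k^{2}}}{7}$
$\left(83 + I{\left(j,F \right)}\right)^{2} = \left(83 - \frac{\sqrt{\left(-21\right)^{2} + \left(-16\right)^{2}}}{7}\right)^{2} = \left(83 - \frac{\sqrt{441 + 256}}{7}\right)^{2} = \left(83 - \frac{\sqrt{697}}{7}\right)^{2}$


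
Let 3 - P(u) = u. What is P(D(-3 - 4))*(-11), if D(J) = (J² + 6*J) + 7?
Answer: 121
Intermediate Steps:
D(J) = 7 + J² + 6*J
P(u) = 3 - u
P(D(-3 - 4))*(-11) = (3 - (7 + (-3 - 4)² + 6*(-3 - 4)))*(-11) = (3 - (7 + (-7)² + 6*(-7)))*(-11) = (3 - (7 + 49 - 42))*(-11) = (3 - 1*14)*(-11) = (3 - 14)*(-11) = -11*(-11) = 121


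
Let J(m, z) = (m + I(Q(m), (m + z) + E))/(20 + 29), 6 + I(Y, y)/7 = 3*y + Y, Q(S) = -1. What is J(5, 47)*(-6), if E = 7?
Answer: -7170/49 ≈ -146.33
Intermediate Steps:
I(Y, y) = -42 + 7*Y + 21*y (I(Y, y) = -42 + 7*(3*y + Y) = -42 + 7*(Y + 3*y) = -42 + (7*Y + 21*y) = -42 + 7*Y + 21*y)
J(m, z) = 2 + 3*z/7 + 22*m/49 (J(m, z) = (m + (-42 + 7*(-1) + 21*((m + z) + 7)))/(20 + 29) = (m + (-42 - 7 + 21*(7 + m + z)))/49 = (m + (-42 - 7 + (147 + 21*m + 21*z)))*(1/49) = (m + (98 + 21*m + 21*z))*(1/49) = (98 + 21*z + 22*m)*(1/49) = 2 + 3*z/7 + 22*m/49)
J(5, 47)*(-6) = (2 + (3/7)*47 + (22/49)*5)*(-6) = (2 + 141/7 + 110/49)*(-6) = (1195/49)*(-6) = -7170/49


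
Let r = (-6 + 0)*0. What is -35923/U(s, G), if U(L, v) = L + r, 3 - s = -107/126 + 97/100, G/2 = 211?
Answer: -226314900/18139 ≈ -12477.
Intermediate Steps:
r = 0 (r = -6*0 = 0)
G = 422 (G = 2*211 = 422)
s = 18139/6300 (s = 3 - (-107/126 + 97/100) = 3 - 1*761/6300 = 3 - 761/6300 = 18139/6300 ≈ 2.8792)
U(L, v) = L (U(L, v) = L + 0 = L)
-35923/U(s, G) = -35923/18139/6300 = -35923*6300/18139 = -226314900/18139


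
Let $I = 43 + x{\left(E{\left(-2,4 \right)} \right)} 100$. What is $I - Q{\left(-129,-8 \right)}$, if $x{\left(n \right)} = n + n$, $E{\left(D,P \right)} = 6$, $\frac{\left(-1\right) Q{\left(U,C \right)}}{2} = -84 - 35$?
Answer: $1005$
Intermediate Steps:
$Q{\left(U,C \right)} = 238$ ($Q{\left(U,C \right)} = - 2 \left(-84 - 35\right) = \left(-2\right) \left(-119\right) = 238$)
$x{\left(n \right)} = 2 n$
$I = 1243$ ($I = 43 + 2 \cdot 6 \cdot 100 = 43 + 12 \cdot 100 = 43 + 1200 = 1243$)
$I - Q{\left(-129,-8 \right)} = 1243 - 238 = 1005$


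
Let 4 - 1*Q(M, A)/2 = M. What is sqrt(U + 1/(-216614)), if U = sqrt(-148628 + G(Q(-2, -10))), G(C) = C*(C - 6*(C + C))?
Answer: sqrt(-216614 + 4410632749624*I*sqrt(17))/216614 ≈ 13.921 + 13.921*I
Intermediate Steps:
Q(M, A) = 8 - 2*M
G(C) = -11*C**2 (G(C) = C*(C - 12*C) = C*(-11*C) = -11*C**2)
U = 94*I*sqrt(17) (U = sqrt(-148628 - 11*(8 - 2*(-2))**2) = sqrt(-148628 - 11*(8 + 4)**2) = sqrt(-148628 - 11*12**2) = sqrt(-148628 - 11*144) = sqrt(-148628 - 1584) = sqrt(-150212) = 94*I*sqrt(17) ≈ 387.57*I)
sqrt(U + 1/(-216614)) = sqrt(94*I*sqrt(17) + 1/(-216614)) = sqrt(94*I*sqrt(17) - 1/216614) = sqrt(-1/216614 + 94*I*sqrt(17))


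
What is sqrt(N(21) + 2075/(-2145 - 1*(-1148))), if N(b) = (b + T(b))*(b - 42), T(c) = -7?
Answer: I*sqrt(294307421)/997 ≈ 17.207*I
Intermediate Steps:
N(b) = (-42 + b)*(-7 + b) (N(b) = (b - 7)*(b - 42) = (-7 + b)*(-42 + b) = (-42 + b)*(-7 + b))
sqrt(N(21) + 2075/(-2145 - 1*(-1148))) = sqrt((294 + 21**2 - 49*21) + 2075/(-2145 - 1*(-1148))) = sqrt((294 + 441 - 1029) + 2075/(-2145 + 1148)) = sqrt(-294 + 2075/(-997)) = sqrt(-294 + 2075*(-1/997)) = sqrt(-294 - 2075/997) = sqrt(-295193/997) = I*sqrt(294307421)/997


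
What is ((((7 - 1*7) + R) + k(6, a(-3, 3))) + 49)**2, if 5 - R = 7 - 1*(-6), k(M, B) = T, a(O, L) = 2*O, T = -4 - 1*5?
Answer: 1024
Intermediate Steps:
T = -9 (T = -4 - 5 = -9)
k(M, B) = -9
R = -8 (R = 5 - (7 - 1*(-6)) = 5 - (7 + 6) = 5 - 1*13 = 5 - 13 = -8)
((((7 - 1*7) + R) + k(6, a(-3, 3))) + 49)**2 = ((((7 - 1*7) - 8) - 9) + 49)**2 = ((((7 - 7) - 8) - 9) + 49)**2 = (((0 - 8) - 9) + 49)**2 = ((-8 - 9) + 49)**2 = (-17 + 49)**2 = 32**2 = 1024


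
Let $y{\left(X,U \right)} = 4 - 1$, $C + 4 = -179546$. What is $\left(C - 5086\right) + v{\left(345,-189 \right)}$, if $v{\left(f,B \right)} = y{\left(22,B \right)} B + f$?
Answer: $-184858$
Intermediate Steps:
$C = -179550$ ($C = -4 - 179546 = -179550$)
$y{\left(X,U \right)} = 3$
$v{\left(f,B \right)} = f + 3 B$ ($v{\left(f,B \right)} = 3 B + f = f + 3 B$)
$\left(C - 5086\right) + v{\left(345,-189 \right)} = \left(-179550 - 5086\right) + \left(345 + 3 \left(-189\right)\right) = -184636 + \left(345 - 567\right) = -184636 - 222 = -184858$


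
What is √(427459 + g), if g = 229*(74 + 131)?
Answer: 2*√118601 ≈ 688.77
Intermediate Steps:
g = 46945 (g = 229*205 = 46945)
√(427459 + g) = √(427459 + 46945) = √474404 = 2*√118601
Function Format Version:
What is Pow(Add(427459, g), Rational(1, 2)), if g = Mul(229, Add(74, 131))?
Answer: Mul(2, Pow(118601, Rational(1, 2))) ≈ 688.77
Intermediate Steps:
g = 46945 (g = Mul(229, 205) = 46945)
Pow(Add(427459, g), Rational(1, 2)) = Pow(Add(427459, 46945), Rational(1, 2)) = Pow(474404, Rational(1, 2)) = Mul(2, Pow(118601, Rational(1, 2)))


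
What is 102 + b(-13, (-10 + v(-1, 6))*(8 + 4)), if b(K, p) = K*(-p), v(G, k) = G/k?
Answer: -1484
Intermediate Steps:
b(K, p) = -K*p
102 + b(-13, (-10 + v(-1, 6))*(8 + 4)) = 102 - 1*(-13)*(-10 - 1/6)*(8 + 4) = 102 - 1*(-13)*(-10 - 1*⅙)*12 = 102 - 1*(-13)*(-10 - ⅙)*12 = 102 - 1*(-13)*(-61/6*12) = 102 - 1*(-13)*(-122) = 102 - 1586 = -1484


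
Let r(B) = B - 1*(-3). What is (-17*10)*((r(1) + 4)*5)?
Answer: -6800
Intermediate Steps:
r(B) = 3 + B (r(B) = B + 3 = 3 + B)
(-17*10)*((r(1) + 4)*5) = (-17*10)*(((3 + 1) + 4)*5) = -170*(4 + 4)*5 = -1360*5 = -170*40 = -6800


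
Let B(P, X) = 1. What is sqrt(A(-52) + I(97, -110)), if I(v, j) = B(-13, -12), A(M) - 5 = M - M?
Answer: sqrt(6) ≈ 2.4495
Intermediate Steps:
A(M) = 5 (A(M) = 5 + (M - M) = 5 + 0 = 5)
I(v, j) = 1
sqrt(A(-52) + I(97, -110)) = sqrt(5 + 1) = sqrt(6)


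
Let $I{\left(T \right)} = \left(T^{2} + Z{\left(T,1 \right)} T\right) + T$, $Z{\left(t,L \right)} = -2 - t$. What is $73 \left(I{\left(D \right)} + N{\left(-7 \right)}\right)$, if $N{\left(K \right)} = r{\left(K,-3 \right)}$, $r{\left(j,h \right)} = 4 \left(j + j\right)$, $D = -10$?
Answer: $-3358$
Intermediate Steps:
$r{\left(j,h \right)} = 8 j$ ($r{\left(j,h \right)} = 4 \cdot 2 j = 8 j$)
$N{\left(K \right)} = 8 K$
$I{\left(T \right)} = T + T^{2} + T \left(-2 - T\right)$ ($I{\left(T \right)} = \left(T^{2} + \left(-2 - T\right) T\right) + T = \left(T^{2} + T \left(-2 - T\right)\right) + T = T + T^{2} + T \left(-2 - T\right)$)
$73 \left(I{\left(D \right)} + N{\left(-7 \right)}\right) = 73 \left(\left(-1\right) \left(-10\right) + 8 \left(-7\right)\right) = 73 \left(10 - 56\right) = 73 \left(-46\right) = -3358$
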